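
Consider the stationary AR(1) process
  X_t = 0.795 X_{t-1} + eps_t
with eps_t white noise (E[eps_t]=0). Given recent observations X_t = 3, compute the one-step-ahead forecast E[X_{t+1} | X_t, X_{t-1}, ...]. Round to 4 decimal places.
E[X_{t+1} \mid \mathcal F_t] = 2.3850

For an AR(p) model X_t = c + sum_i phi_i X_{t-i} + eps_t, the
one-step-ahead conditional mean is
  E[X_{t+1} | X_t, ...] = c + sum_i phi_i X_{t+1-i}.
Substitute known values:
  E[X_{t+1} | ...] = (0.795) * (3)
                   = 2.3850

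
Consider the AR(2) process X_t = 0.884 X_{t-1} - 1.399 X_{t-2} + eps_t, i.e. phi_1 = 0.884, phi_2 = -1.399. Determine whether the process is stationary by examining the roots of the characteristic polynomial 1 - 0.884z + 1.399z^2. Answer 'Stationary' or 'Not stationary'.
\text{Not stationary}

The AR(p) characteristic polynomial is P(z) = 1 - 0.884z + 1.399z^2.
Stationarity requires all roots to lie outside the unit circle, i.e. |z| > 1 for every root.
Set 1 + (-0.884) z + (1.399) z^2 = 0, i.e. a z^2 + b z + c = 0 with a = 1.399, b = -0.884, c = 1.
Discriminant D = b^2 - 4ac = (-0.884)^2 - 4*(1.399)*1 = 0.781456 - (5.596) = -4.814544.
D < 0, so the roots are the complex-conjugate pair z = (-b +/- i sqrt(-D)) / (2a) = 0.3159 +/- 0.7842i.
For a conjugate pair |z|^2 = z * conj(z) = (product of roots) = c/a = 1/(1.399) = 0.714796, so |z| = sqrt(0.714796) = 0.8455 for both roots.
Moduli of all roots: 0.8455, 0.8455.
All moduli strictly greater than 1? No.
Verdict: Not stationary.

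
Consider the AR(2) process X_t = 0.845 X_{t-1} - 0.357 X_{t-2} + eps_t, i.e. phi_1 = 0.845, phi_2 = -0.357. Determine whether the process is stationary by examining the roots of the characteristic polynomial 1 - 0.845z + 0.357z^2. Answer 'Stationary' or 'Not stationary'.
\text{Stationary}

The AR(p) characteristic polynomial is P(z) = 1 - 0.845z + 0.357z^2.
Stationarity requires all roots to lie outside the unit circle, i.e. |z| > 1 for every root.
Set 1 + (-0.845) z + (0.357) z^2 = 0, i.e. a z^2 + b z + c = 0 with a = 0.357, b = -0.845, c = 1.
Discriminant D = b^2 - 4ac = (-0.845)^2 - 4*(0.357)*1 = 0.714025 - (1.428) = -0.713975.
D < 0, so the roots are the complex-conjugate pair z = (-b +/- i sqrt(-D)) / (2a) = 1.1835 +/- 1.1834i.
For a conjugate pair |z|^2 = z * conj(z) = (product of roots) = c/a = 1/(0.357) = 2.80112, so |z| = sqrt(2.80112) = 1.6737 for both roots.
Moduli of all roots: 1.6737, 1.6737.
All moduli strictly greater than 1? Yes.
Verdict: Stationary.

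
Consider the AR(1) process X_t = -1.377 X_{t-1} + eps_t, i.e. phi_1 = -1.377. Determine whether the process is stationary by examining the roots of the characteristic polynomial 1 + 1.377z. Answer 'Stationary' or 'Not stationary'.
\text{Not stationary}

The AR(p) characteristic polynomial is P(z) = 1 + 1.377z.
Stationarity requires all roots to lie outside the unit circle, i.e. |z| > 1 for every root.
This is linear in z: 1 + (1.377) z = 0  =>  z = -1/(1.377) = -0.726216,  |z| = 0.726216.
Moduli of all roots: 0.7262.
All moduli strictly greater than 1? No.
Verdict: Not stationary.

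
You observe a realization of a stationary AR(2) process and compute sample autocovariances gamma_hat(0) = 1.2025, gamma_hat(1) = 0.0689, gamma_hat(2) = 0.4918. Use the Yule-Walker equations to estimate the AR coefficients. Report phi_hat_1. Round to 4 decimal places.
\hat\phi_{1} = 0.0340

The Yule-Walker equations for an AR(p) process read, in matrix form,
  Gamma_p phi = r_p,   with   (Gamma_p)_{ij} = gamma(|i - j|),
                       (r_p)_i = gamma(i),   i,j = 1..p.
Substitute the sample gammas (Toeplitz matrix and right-hand side of size 2):
  Gamma_p = [[1.2025, 0.0689], [0.0689, 1.2025]]
  r_p     = [0.0689, 0.4918]
Written out:
  1.2025 phi_1 + 0.0689 phi_2 = 0.0689
  0.0689 phi_1 + 1.2025 phi_2 = 0.4918
Solve by Cramer's rule:
  det = gamma(0)^2 - gamma(1)^2 = (1.2025)^2 - (0.0689)^2 = 1.44600625 - 0.00474721 = 1.44125904
  phi_hat_1 = [gamma(1) gamma(0) - gamma(1) gamma(2)] / det = [(0.0689)(1.2025) - (0.0689)(0.4918)] / 1.44125904 = 0.04896723 / 1.44125904 = 0.034
  phi_hat_2 = [gamma(0) gamma(2) - gamma(1)^2] / det = [(1.2025)(0.4918) - (0.0689)^2] / 1.44125904 = 0.58664229 / 1.44125904 = 0.407
So phi_hat = [0.0340, 0.4070].
Therefore phi_hat_1 = 0.0340.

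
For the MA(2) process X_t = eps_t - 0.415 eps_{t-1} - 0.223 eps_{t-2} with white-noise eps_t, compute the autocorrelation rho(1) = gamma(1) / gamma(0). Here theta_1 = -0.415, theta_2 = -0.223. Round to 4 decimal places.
\rho(1) = -0.2639

For an MA(q) process with theta_0 = 1, the autocovariance is
  gamma(k) = sigma^2 * sum_{i=0..q-k} theta_i * theta_{i+k},
and rho(k) = gamma(k) / gamma(0). Sigma^2 cancels.
  numerator   = (1)*(-0.415) + (-0.415)*(-0.223) = -0.322455.
  denominator = (1)^2 + (-0.415)^2 + (-0.223)^2 = 1.221954.
  rho(1) = -0.322455 / 1.221954 = -0.2639.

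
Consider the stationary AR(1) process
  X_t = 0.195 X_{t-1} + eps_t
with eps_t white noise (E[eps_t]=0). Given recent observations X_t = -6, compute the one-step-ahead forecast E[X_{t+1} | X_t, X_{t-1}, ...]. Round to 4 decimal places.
E[X_{t+1} \mid \mathcal F_t] = -1.1700

For an AR(p) model X_t = c + sum_i phi_i X_{t-i} + eps_t, the
one-step-ahead conditional mean is
  E[X_{t+1} | X_t, ...] = c + sum_i phi_i X_{t+1-i}.
Substitute known values:
  E[X_{t+1} | ...] = (0.195) * (-6)
                   = -1.1700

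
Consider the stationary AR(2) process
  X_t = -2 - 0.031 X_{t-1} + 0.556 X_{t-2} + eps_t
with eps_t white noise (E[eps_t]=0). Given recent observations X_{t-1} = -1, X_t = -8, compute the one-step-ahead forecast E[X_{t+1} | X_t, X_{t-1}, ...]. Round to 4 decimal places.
E[X_{t+1} \mid \mathcal F_t] = -2.3080

For an AR(p) model X_t = c + sum_i phi_i X_{t-i} + eps_t, the
one-step-ahead conditional mean is
  E[X_{t+1} | X_t, ...] = c + sum_i phi_i X_{t+1-i}.
Substitute known values:
  E[X_{t+1} | ...] = -2 + (-0.031) * (-8) + (0.556) * (-1)
                   = -2.3080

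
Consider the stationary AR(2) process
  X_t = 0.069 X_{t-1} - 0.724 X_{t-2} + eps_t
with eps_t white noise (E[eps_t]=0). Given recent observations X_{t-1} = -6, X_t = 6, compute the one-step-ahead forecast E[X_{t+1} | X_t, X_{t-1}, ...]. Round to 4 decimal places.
E[X_{t+1} \mid \mathcal F_t] = 4.7580

For an AR(p) model X_t = c + sum_i phi_i X_{t-i} + eps_t, the
one-step-ahead conditional mean is
  E[X_{t+1} | X_t, ...] = c + sum_i phi_i X_{t+1-i}.
Substitute known values:
  E[X_{t+1} | ...] = (0.069) * (6) + (-0.724) * (-6)
                   = 4.7580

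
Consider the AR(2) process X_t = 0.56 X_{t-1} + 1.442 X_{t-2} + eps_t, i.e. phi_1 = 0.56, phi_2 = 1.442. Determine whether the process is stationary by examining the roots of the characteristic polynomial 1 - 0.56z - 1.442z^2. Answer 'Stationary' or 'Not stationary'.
\text{Not stationary}

The AR(p) characteristic polynomial is P(z) = 1 - 0.56z - 1.442z^2.
Stationarity requires all roots to lie outside the unit circle, i.e. |z| > 1 for every root.
Set 1 + (-0.56) z + (-1.442) z^2 = 0, i.e. a z^2 + b z + c = 0 with a = -1.442, b = -0.56, c = 1.
Discriminant D = b^2 - 4ac = (-0.56)^2 - 4*(-1.442)*1 = 0.3136 - (-5.768) = 6.0816.
D >= 0, so the roots are real: z = (-b +/- sqrt(D)) / (2a) = (0.56 +/- 2.46609) / (-2.884).
  z_1 = (0.56 + 2.46609) / (-2.884) = -1.0493,   |z_1| = 1.0493.
  z_2 = (0.56 - 2.46609) / (-2.884) = 0.6609,   |z_2| = 0.6609.
Moduli of all roots: 1.0493, 0.6609.
All moduli strictly greater than 1? No.
Verdict: Not stationary.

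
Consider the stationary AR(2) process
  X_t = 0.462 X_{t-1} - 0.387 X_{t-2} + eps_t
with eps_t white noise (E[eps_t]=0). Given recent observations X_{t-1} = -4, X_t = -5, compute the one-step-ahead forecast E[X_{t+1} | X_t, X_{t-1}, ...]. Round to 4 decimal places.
E[X_{t+1} \mid \mathcal F_t] = -0.7620

For an AR(p) model X_t = c + sum_i phi_i X_{t-i} + eps_t, the
one-step-ahead conditional mean is
  E[X_{t+1} | X_t, ...] = c + sum_i phi_i X_{t+1-i}.
Substitute known values:
  E[X_{t+1} | ...] = (0.462) * (-5) + (-0.387) * (-4)
                   = -0.7620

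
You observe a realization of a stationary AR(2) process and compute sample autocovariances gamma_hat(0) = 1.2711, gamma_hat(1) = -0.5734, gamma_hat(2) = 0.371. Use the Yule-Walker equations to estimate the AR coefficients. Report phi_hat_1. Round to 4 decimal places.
\hat\phi_{1} = -0.4011

The Yule-Walker equations for an AR(p) process read, in matrix form,
  Gamma_p phi = r_p,   with   (Gamma_p)_{ij} = gamma(|i - j|),
                       (r_p)_i = gamma(i),   i,j = 1..p.
Substitute the sample gammas (Toeplitz matrix and right-hand side of size 2):
  Gamma_p = [[1.2711, -0.5734], [-0.5734, 1.2711]]
  r_p     = [-0.5734, 0.371]
Written out:
  1.2711 phi_1 - 0.5734 phi_2 = -0.5734
  -0.5734 phi_1 + 1.2711 phi_2 = 0.371
Solve by Cramer's rule:
  det = gamma(0)^2 - gamma(1)^2 = (1.2711)^2 - (-0.5734)^2 = 1.61569521 - 0.32878756 = 1.28690765
  phi_hat_1 = [gamma(1) gamma(0) - gamma(1) gamma(2)] / det = [(-0.5734)(1.2711) - (-0.5734)(0.371)] / 1.28690765 = -0.51611734 / 1.28690765 = -0.4011
  phi_hat_2 = [gamma(0) gamma(2) - gamma(1)^2] / det = [(1.2711)(0.371) - (-0.5734)^2] / 1.28690765 = 0.14279054 / 1.28690765 = 0.111
So phi_hat = [-0.4011, 0.1110].
Therefore phi_hat_1 = -0.4011.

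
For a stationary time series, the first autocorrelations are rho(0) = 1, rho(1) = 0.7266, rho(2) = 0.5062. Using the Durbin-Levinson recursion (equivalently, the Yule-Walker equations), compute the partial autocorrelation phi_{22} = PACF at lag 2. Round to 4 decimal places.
\phi_{22} = -0.0461

The PACF at lag k is phi_{kk}, the last component of the solution
to the Yule-Walker system G_k phi = r_k where
  (G_k)_{ij} = rho(|i - j|), (r_k)_i = rho(i), i,j = 1..k.
Equivalently, Durbin-Levinson gives phi_{kk} iteratively:
  phi_{11} = rho(1)
  phi_{kk} = [rho(k) - sum_{j=1..k-1} phi_{k-1,j} rho(k-j)]
            / [1 - sum_{j=1..k-1} phi_{k-1,j} rho(j)],
  phi_{k,j} = phi_{k-1,j} - phi_{kk} phi_{k-1,k-j},  j = 1..k-1.
Step k = 1:
  phi_11 = rho(1) = 0.7266.
Step k = 2:
  phi_22 = [rho(2) - phi_11 rho(1)] / [1 - phi_11 rho(1)] = [0.5062 - (0.7266)(0.7266)] / [1 - (0.7266)(0.7266)]
         = -0.02174756 / 0.47205244 = -0.0461.
Therefore phi_{22} = -0.0461.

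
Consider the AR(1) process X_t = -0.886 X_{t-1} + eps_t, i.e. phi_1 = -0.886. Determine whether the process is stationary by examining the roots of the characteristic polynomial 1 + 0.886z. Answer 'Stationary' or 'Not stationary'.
\text{Stationary}

The AR(p) characteristic polynomial is P(z) = 1 + 0.886z.
Stationarity requires all roots to lie outside the unit circle, i.e. |z| > 1 for every root.
This is linear in z: 1 + (0.886) z = 0  =>  z = -1/(0.886) = -1.128668,  |z| = 1.128668.
Moduli of all roots: 1.1287.
All moduli strictly greater than 1? Yes.
Verdict: Stationary.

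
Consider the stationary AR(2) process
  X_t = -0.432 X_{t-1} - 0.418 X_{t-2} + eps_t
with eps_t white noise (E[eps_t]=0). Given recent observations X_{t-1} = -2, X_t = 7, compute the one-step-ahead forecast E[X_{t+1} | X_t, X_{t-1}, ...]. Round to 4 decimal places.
E[X_{t+1} \mid \mathcal F_t] = -2.1880

For an AR(p) model X_t = c + sum_i phi_i X_{t-i} + eps_t, the
one-step-ahead conditional mean is
  E[X_{t+1} | X_t, ...] = c + sum_i phi_i X_{t+1-i}.
Substitute known values:
  E[X_{t+1} | ...] = (-0.432) * (7) + (-0.418) * (-2)
                   = -2.1880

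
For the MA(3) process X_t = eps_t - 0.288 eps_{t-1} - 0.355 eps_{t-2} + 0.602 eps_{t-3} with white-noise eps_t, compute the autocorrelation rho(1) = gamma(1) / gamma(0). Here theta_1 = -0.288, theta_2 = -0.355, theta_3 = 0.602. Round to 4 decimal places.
\rho(1) = -0.2542

For an MA(q) process with theta_0 = 1, the autocovariance is
  gamma(k) = sigma^2 * sum_{i=0..q-k} theta_i * theta_{i+k},
and rho(k) = gamma(k) / gamma(0). Sigma^2 cancels.
  numerator   = (1)*(-0.288) + (-0.288)*(-0.355) + (-0.355)*(0.602) = -0.39947.
  denominator = (1)^2 + (-0.288)^2 + (-0.355)^2 + (0.602)^2 = 1.571373.
  rho(1) = -0.39947 / 1.571373 = -0.2542.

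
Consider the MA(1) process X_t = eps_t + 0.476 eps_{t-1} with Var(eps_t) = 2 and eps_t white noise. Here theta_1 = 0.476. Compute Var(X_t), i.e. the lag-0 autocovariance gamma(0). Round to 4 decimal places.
\gamma(0) = 2.4532

For an MA(q) process X_t = eps_t + sum_i theta_i eps_{t-i} with
Var(eps_t) = sigma^2, the variance is
  gamma(0) = sigma^2 * (1 + sum_i theta_i^2).
  sum_i theta_i^2 = (0.476)^2 = 0.226576.
  gamma(0) = 2 * (1 + 0.226576) = 2 * 1.226576 = 2.453152, which rounds to 2.4532.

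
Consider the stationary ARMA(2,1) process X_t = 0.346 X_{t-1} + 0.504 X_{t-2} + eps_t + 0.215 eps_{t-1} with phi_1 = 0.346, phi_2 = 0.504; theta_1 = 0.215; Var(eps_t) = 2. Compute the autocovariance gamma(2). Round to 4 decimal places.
\gamma(2) = 5.5400

Multiply the model equation by X_{t-k} and take expectations. With theta_0 = psi_0 = 1 and psi_j the MA(infinity) weights, this gives
  gamma(k) - sum_i phi_i gamma(k-i) = c_k,
  c_k = sigma^2 * sum_{j=k..q} theta_j psi_{j-k}   (c_k = 0 for k > q),
using gamma(-m) = gamma(m).
psi-weights needed (psi_j = theta_j + sum_i phi_i psi_{j-i}):
  psi_1 = theta_1 + phi_1 = 0.215 + (0.346) = 0.561
Right-hand sides:
  c_0 = sigma^2 (1 + theta_1 psi_1) = 2 * (1 + (0.215)(0.561)) = 2 * 1.120615 = 2.24123
  c_1 = sigma^2 theta_1 = 2 * (0.215) = 0.43
  c_2 = 0
Equations for k = 0, 1, 2 (AR order 2, c_2 = 0):
  (E0) gamma(0) = phi_1 gamma(1) + phi_2 gamma(2) + c_0
  (E1) gamma(1) = phi_1 gamma(0) + phi_2 gamma(1) + c_1
  (E2) gamma(2) = phi_1 gamma(1) + phi_2 gamma(0)
From (E1): gamma(1) = A gamma(0) + B with
  A = phi_1 / (1 - phi_2) = 0.346 / 0.496 = 0.697581,   B = c_1 / (1 - phi_2) = 0.43 / 0.496 = 0.866935.
Insert (E2) into (E0): gamma(0) (1 - phi_2^2) = phi_1 (1 + phi_2) gamma(1) + c_0.
  phi_1 (1 + phi_2) = (0.346)(1.504) = 0.520384,   1 - phi_2^2 = 0.745984.
Replace gamma(1) by A gamma(0) + B and collect gamma(0):
  gamma(0) [0.745984 - (0.520384)(0.697581)] = (0.520384)(0.866935) + 2.24123
  gamma(0) * 0.382974 = 2.692369
  gamma(0) = 2.692369 / 0.382974 = 7.030159.
  gamma(1) = A gamma(0) + B = (0.697581)(7.030159) + (0.866935) = 5.771038.
  gamma(2) = phi_1 gamma(1) + phi_2 gamma(0) = (0.346)(5.771038) + (0.504)(7.030159) = 5.539979.
Therefore gamma(2) = 5.5400 (to 4 decimal places).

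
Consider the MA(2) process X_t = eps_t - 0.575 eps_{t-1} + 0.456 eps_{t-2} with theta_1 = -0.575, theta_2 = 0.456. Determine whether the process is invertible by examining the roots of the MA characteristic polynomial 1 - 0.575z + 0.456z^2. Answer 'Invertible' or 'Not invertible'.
\text{Invertible}

The MA(q) characteristic polynomial is P(z) = 1 - 0.575z + 0.456z^2.
Invertibility requires all roots to lie outside the unit circle, i.e. |z| > 1 for every root.
Set 1 + (-0.575) z + (0.456) z^2 = 0, i.e. a z^2 + b z + c = 0 with a = 0.456, b = -0.575, c = 1.
Discriminant D = b^2 - 4ac = (-0.575)^2 - 4*(0.456)*1 = 0.330625 - (1.824) = -1.493375.
D < 0, so the roots are the complex-conjugate pair z = (-b +/- i sqrt(-D)) / (2a) = 0.6305 +/- 1.34i.
For a conjugate pair |z|^2 = z * conj(z) = (product of roots) = c/a = 1/(0.456) = 2.192982, so |z| = sqrt(2.192982) = 1.4809 for both roots.
Moduli of all roots: 1.4809, 1.4809.
All moduli strictly greater than 1? Yes.
Verdict: Invertible.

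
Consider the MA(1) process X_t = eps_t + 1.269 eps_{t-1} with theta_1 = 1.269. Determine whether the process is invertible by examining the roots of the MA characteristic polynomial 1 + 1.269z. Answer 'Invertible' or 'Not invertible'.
\text{Not invertible}

The MA(q) characteristic polynomial is P(z) = 1 + 1.269z.
Invertibility requires all roots to lie outside the unit circle, i.e. |z| > 1 for every root.
This is linear in z: 1 + (1.269) z = 0  =>  z = -1/(1.269) = -0.788022,  |z| = 0.788022.
Moduli of all roots: 0.7880.
All moduli strictly greater than 1? No.
Verdict: Not invertible.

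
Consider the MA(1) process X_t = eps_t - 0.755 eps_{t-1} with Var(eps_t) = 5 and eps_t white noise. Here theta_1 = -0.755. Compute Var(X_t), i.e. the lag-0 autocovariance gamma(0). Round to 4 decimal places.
\gamma(0) = 7.8501

For an MA(q) process X_t = eps_t + sum_i theta_i eps_{t-i} with
Var(eps_t) = sigma^2, the variance is
  gamma(0) = sigma^2 * (1 + sum_i theta_i^2).
  sum_i theta_i^2 = (-0.755)^2 = 0.570025.
  gamma(0) = 5 * (1 + 0.570025) = 5 * 1.570025 = 7.850125, which rounds to 7.8501.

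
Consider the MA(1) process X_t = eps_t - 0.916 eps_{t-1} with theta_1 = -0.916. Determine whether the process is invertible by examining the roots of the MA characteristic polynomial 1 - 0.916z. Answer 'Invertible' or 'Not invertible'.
\text{Invertible}

The MA(q) characteristic polynomial is P(z) = 1 - 0.916z.
Invertibility requires all roots to lie outside the unit circle, i.e. |z| > 1 for every root.
This is linear in z: 1 + (-0.916) z = 0  =>  z = -1/(-0.916) = 1.091703,  |z| = 1.091703.
Moduli of all roots: 1.0917.
All moduli strictly greater than 1? Yes.
Verdict: Invertible.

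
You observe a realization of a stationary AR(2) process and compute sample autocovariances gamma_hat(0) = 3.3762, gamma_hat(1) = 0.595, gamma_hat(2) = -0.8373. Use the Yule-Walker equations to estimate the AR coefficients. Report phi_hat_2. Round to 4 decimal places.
\hat\phi_{2} = -0.2880

The Yule-Walker equations for an AR(p) process read, in matrix form,
  Gamma_p phi = r_p,   with   (Gamma_p)_{ij} = gamma(|i - j|),
                       (r_p)_i = gamma(i),   i,j = 1..p.
Substitute the sample gammas (Toeplitz matrix and right-hand side of size 2):
  Gamma_p = [[3.3762, 0.595], [0.595, 3.3762]]
  r_p     = [0.595, -0.8373]
Written out:
  3.3762 phi_1 + 0.595 phi_2 = 0.595
  0.595 phi_1 + 3.3762 phi_2 = -0.8373
Solve by Cramer's rule:
  det = gamma(0)^2 - gamma(1)^2 = (3.3762)^2 - (0.595)^2 = 11.39872644 - 0.354025 = 11.04470144
  phi_hat_1 = [gamma(1) gamma(0) - gamma(1) gamma(2)] / det = [(0.595)(3.3762) - (0.595)(-0.8373)] / 11.04470144 = 2.5070325 / 11.04470144 = 0.227
  phi_hat_2 = [gamma(0) gamma(2) - gamma(1)^2] / det = [(3.3762)(-0.8373) - (0.595)^2] / 11.04470144 = -3.18091726 / 11.04470144 = -0.288
So phi_hat = [0.2270, -0.2880].
Therefore phi_hat_2 = -0.2880.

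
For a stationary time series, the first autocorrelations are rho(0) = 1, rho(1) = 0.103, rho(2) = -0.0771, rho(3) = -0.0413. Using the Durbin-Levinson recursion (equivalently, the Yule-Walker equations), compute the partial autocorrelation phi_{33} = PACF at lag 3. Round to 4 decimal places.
\phi_{33} = -0.0240

The PACF at lag k is phi_{kk}, the last component of the solution
to the Yule-Walker system G_k phi = r_k where
  (G_k)_{ij} = rho(|i - j|), (r_k)_i = rho(i), i,j = 1..k.
Equivalently, Durbin-Levinson gives phi_{kk} iteratively:
  phi_{11} = rho(1)
  phi_{kk} = [rho(k) - sum_{j=1..k-1} phi_{k-1,j} rho(k-j)]
            / [1 - sum_{j=1..k-1} phi_{k-1,j} rho(j)],
  phi_{k,j} = phi_{k-1,j} - phi_{kk} phi_{k-1,k-j},  j = 1..k-1.
Step k = 1:
  phi_11 = rho(1) = 0.103.
Step k = 2:
  phi_22 = [rho(2) - phi_11 rho(1)] / [1 - phi_11 rho(1)] = [-0.0771 - (0.103)(0.103)] / [1 - (0.103)(0.103)]
         = -0.087709 / 0.989391 = -0.088649.
  Update: phi_21 = phi_11 - phi_22 phi_11 = 0.103 - (-0.088649)(0.103) = 0.112131.
Step k = 3:
  phi_33 = [rho(3) - phi_21 rho(2) - phi_22 rho(1)] / [1 - phi_21 rho(1) - phi_22 rho(2)]
    numerator   = -0.0413 - (0.112131)(-0.0771) - (-0.088649)(0.103) = -0.02352381
    denominator = 1 - (0.112131)(0.103) - (-0.088649)(-0.0771) = 0.98161564
  phi_33 = -0.02352381 / 0.98161564 = -0.024.
Therefore phi_{33} = -0.0240.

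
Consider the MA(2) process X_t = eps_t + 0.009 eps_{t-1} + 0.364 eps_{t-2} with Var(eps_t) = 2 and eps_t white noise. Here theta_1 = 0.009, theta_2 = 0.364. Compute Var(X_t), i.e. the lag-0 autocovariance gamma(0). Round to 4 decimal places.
\gamma(0) = 2.2652

For an MA(q) process X_t = eps_t + sum_i theta_i eps_{t-i} with
Var(eps_t) = sigma^2, the variance is
  gamma(0) = sigma^2 * (1 + sum_i theta_i^2).
  sum_i theta_i^2 = (0.009)^2 + (0.364)^2 = 0.000081 + 0.132496 = 0.132577.
  gamma(0) = 2 * (1 + 0.132577) = 2 * 1.132577 = 2.265154, which rounds to 2.2652.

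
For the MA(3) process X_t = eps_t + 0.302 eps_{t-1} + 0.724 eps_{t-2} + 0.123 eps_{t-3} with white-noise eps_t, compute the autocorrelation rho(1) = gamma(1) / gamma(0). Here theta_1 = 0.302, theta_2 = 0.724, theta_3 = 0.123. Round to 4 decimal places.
\rho(1) = 0.3739

For an MA(q) process with theta_0 = 1, the autocovariance is
  gamma(k) = sigma^2 * sum_{i=0..q-k} theta_i * theta_{i+k},
and rho(k) = gamma(k) / gamma(0). Sigma^2 cancels.
  numerator   = (1)*(0.302) + (0.302)*(0.724) + (0.724)*(0.123) = 0.6097.
  denominator = (1)^2 + (0.302)^2 + (0.724)^2 + (0.123)^2 = 1.630509.
  rho(1) = 0.6097 / 1.630509 = 0.3739.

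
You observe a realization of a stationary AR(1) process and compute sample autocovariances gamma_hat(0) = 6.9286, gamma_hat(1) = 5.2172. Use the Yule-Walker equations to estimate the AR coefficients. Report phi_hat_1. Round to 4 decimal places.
\hat\phi_{1} = 0.7530

The Yule-Walker equations for an AR(p) process read, in matrix form,
  Gamma_p phi = r_p,   with   (Gamma_p)_{ij} = gamma(|i - j|),
                       (r_p)_i = gamma(i),   i,j = 1..p.
Substitute the sample gammas (Toeplitz matrix and right-hand side of size 1):
  Gamma_p = [[6.9286]]
  r_p     = [5.2172]
With p = 1 this is the single equation gamma(0) phi_1 = gamma(1):
  phi_hat_1 = gamma(1) / gamma(0) = 5.2172 / 6.9286 = 0.7530.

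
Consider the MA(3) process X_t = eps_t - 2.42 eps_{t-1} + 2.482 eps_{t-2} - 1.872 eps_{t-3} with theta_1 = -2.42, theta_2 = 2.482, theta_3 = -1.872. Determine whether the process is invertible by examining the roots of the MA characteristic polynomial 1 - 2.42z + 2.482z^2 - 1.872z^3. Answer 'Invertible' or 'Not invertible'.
\text{Not invertible}

The MA(q) characteristic polynomial is P(z) = 1 - 2.42z + 2.482z^2 - 1.872z^3.
Invertibility requires all roots to lie outside the unit circle, i.e. |z| > 1 for every root.
Degree 3: look for a simple real root z0 first, then factor out (1 - z/z0) and solve the remaining quadratic.
Testing z0 = 0.625: P(0.625) = 1 + (-2.42)(0.625) + (2.482)(0.625)^2 + (-1.872)(0.625)^3
  = 1 + (-1.5125) + (0.969531) + (-0.457031) = 0.  So z_0 = 0.625 is a root, |z_0| = 0.625.
Divide out the factor (1 - 1.6 z) = (1 - z/z0) (since 1/z0 = 1.6):
  P(z) = (1 - 1.6 z)(1 + (-0.82) z + (1.17) z^2)
  [check: z-coef -0.82 - (1.6) = -2.42; z^2-coef 1.17 - (1.6)(-0.82) = 2.482; z^3-coef -(1.6)(1.17) = -1.872.]
Remaining roots from the quadratic factor 1 + (-0.82) z + (1.17) z^2:
  Set 1 + (-0.82) z + (1.17) z^2 = 0, i.e. a z^2 + b z + c = 0 with a = 1.17, b = -0.82, c = 1.
  Discriminant D = b^2 - 4ac = (-0.82)^2 - 4*(1.17)*1 = 0.6724 - (4.68) = -4.0076.
  D < 0, so the roots are the complex-conjugate pair z = (-b +/- i sqrt(-D)) / (2a) = 0.3504 +/- 0.8555i.
  For a conjugate pair |z|^2 = z * conj(z) = (product of roots) = c/a = 1/(1.17) = 0.854701, so |z| = sqrt(0.854701) = 0.9245 for both roots.
Moduli of all roots: 0.6250, 0.9245, 0.9245.
All moduli strictly greater than 1? No.
Verdict: Not invertible.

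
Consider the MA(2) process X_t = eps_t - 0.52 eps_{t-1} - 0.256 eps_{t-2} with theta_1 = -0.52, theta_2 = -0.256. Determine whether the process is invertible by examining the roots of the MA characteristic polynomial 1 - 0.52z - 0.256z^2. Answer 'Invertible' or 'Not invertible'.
\text{Invertible}

The MA(q) characteristic polynomial is P(z) = 1 - 0.52z - 0.256z^2.
Invertibility requires all roots to lie outside the unit circle, i.e. |z| > 1 for every root.
Set 1 + (-0.52) z + (-0.256) z^2 = 0, i.e. a z^2 + b z + c = 0 with a = -0.256, b = -0.52, c = 1.
Discriminant D = b^2 - 4ac = (-0.52)^2 - 4*(-0.256)*1 = 0.2704 - (-1.024) = 1.2944.
D >= 0, so the roots are real: z = (-b +/- sqrt(D)) / (2a) = (0.52 +/- 1.137717) / (-0.512).
  z_1 = (0.52 + 1.137717) / (-0.512) = -3.2377,   |z_1| = 3.2377.
  z_2 = (0.52 - 1.137717) / (-0.512) = 1.2065,   |z_2| = 1.2065.
Moduli of all roots: 3.2377, 1.2065.
All moduli strictly greater than 1? Yes.
Verdict: Invertible.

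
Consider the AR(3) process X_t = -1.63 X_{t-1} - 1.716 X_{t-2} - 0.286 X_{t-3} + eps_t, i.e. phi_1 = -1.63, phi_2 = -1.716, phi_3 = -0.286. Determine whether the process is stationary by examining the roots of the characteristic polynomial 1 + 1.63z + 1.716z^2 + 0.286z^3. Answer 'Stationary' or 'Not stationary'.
\text{Not stationary}

The AR(p) characteristic polynomial is P(z) = 1 + 1.63z + 1.716z^2 + 0.286z^3.
Stationarity requires all roots to lie outside the unit circle, i.e. |z| > 1 for every root.
Degree 3: look for a simple real root z0 first, then factor out (1 - z/z0) and solve the remaining quadratic.
Testing z0 = -5: P(-5) = 1 + (1.63)(-5) + (1.716)(-5)^2 + (0.286)(-5)^3
  = 1 + (-8.15) + (42.9) + (-35.75) = 0.  So z_0 = -5 is a root, |z_0| = 5.
Divide out the factor (1 + 0.2 z) = (1 - z/z0) (since 1/z0 = -0.2):
  P(z) = (1 + 0.2 z)(1 + (1.43) z + (1.43) z^2)
  [check: z-coef 1.43 - (-0.2) = 1.63; z^2-coef 1.43 - (-0.2)(1.43) = 1.716; z^3-coef -(-0.2)(1.43) = 0.286.]
Remaining roots from the quadratic factor 1 + (1.43) z + (1.43) z^2:
  Set 1 + (1.43) z + (1.43) z^2 = 0, i.e. a z^2 + b z + c = 0 with a = 1.43, b = 1.43, c = 1.
  Discriminant D = b^2 - 4ac = (1.43)^2 - 4*(1.43)*1 = 2.0449 - (5.72) = -3.6751.
  D < 0, so the roots are the complex-conjugate pair z = (-b +/- i sqrt(-D)) / (2a) = -0.5 +/- 0.6703i.
  For a conjugate pair |z|^2 = z * conj(z) = (product of roots) = c/a = 1/(1.43) = 0.699301, so |z| = sqrt(0.699301) = 0.8362 for both roots.
Moduli of all roots: 5.0000, 0.8362, 0.8362.
All moduli strictly greater than 1? No.
Verdict: Not stationary.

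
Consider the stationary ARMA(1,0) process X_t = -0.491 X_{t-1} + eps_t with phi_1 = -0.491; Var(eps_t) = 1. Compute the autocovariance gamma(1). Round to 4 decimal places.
\gamma(1) = -0.6470

Multiply the model equation by X_{t-k} and take expectations. With theta_0 = psi_0 = 1 and psi_j the MA(infinity) weights, this gives
  gamma(k) - sum_i phi_i gamma(k-i) = c_k,
  c_k = sigma^2 * sum_{j=k..q} theta_j psi_{j-k}   (c_k = 0 for k > q),
using gamma(-m) = gamma(m).
Pure AR (q = 0): c_0 = sigma^2 = 1, c_k = 0 for k >= 1.
Equations for k = 0 and k = 1 (AR order 1):
  gamma(0) = phi_1 gamma(1) + c_0
  gamma(1) = phi_1 gamma(0) + c_1
Substituting the second into the first: gamma(0) (1 - phi_1^2) = c_0 + phi_1 c_1, so
  gamma(0) = c_0 / (1 - phi_1^2) = 1 / (1 - (-0.491)^2) = 1 / 0.758919 = 1.317664.
  gamma(1) = phi_1 gamma(0) = (-0.491)(1.317664) = -0.646973.
Therefore gamma(1) = -0.6470 (to 4 decimal places).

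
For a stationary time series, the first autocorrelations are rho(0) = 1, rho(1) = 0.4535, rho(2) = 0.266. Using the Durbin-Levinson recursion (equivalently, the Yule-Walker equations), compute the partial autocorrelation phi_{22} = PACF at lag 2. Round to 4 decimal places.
\phi_{22} = 0.0760

The PACF at lag k is phi_{kk}, the last component of the solution
to the Yule-Walker system G_k phi = r_k where
  (G_k)_{ij} = rho(|i - j|), (r_k)_i = rho(i), i,j = 1..k.
Equivalently, Durbin-Levinson gives phi_{kk} iteratively:
  phi_{11} = rho(1)
  phi_{kk} = [rho(k) - sum_{j=1..k-1} phi_{k-1,j} rho(k-j)]
            / [1 - sum_{j=1..k-1} phi_{k-1,j} rho(j)],
  phi_{k,j} = phi_{k-1,j} - phi_{kk} phi_{k-1,k-j},  j = 1..k-1.
Step k = 1:
  phi_11 = rho(1) = 0.4535.
Step k = 2:
  phi_22 = [rho(2) - phi_11 rho(1)] / [1 - phi_11 rho(1)] = [0.266 - (0.4535)(0.4535)] / [1 - (0.4535)(0.4535)]
         = 0.06033775 / 0.79433775 = 0.076.
Therefore phi_{22} = 0.0760.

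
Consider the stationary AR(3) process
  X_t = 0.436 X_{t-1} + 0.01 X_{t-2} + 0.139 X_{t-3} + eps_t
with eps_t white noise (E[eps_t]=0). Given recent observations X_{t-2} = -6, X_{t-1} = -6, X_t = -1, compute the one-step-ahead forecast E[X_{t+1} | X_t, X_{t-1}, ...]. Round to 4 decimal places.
E[X_{t+1} \mid \mathcal F_t] = -1.3300

For an AR(p) model X_t = c + sum_i phi_i X_{t-i} + eps_t, the
one-step-ahead conditional mean is
  E[X_{t+1} | X_t, ...] = c + sum_i phi_i X_{t+1-i}.
Substitute known values:
  E[X_{t+1} | ...] = (0.436) * (-1) + (0.01) * (-6) + (0.139) * (-6)
                   = -1.3300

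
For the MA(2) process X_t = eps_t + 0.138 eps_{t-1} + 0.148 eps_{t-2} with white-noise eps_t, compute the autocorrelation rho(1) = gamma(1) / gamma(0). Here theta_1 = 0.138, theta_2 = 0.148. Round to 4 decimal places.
\rho(1) = 0.1522

For an MA(q) process with theta_0 = 1, the autocovariance is
  gamma(k) = sigma^2 * sum_{i=0..q-k} theta_i * theta_{i+k},
and rho(k) = gamma(k) / gamma(0). Sigma^2 cancels.
  numerator   = (1)*(0.138) + (0.138)*(0.148) = 0.158424.
  denominator = (1)^2 + (0.138)^2 + (0.148)^2 = 1.040948.
  rho(1) = 0.158424 / 1.040948 = 0.1522.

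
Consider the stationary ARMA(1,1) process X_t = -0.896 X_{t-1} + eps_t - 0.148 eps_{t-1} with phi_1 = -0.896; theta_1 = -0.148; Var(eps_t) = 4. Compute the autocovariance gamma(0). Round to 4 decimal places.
\gamma(0) = 26.1100

Multiply the model equation by X_{t-k} and take expectations. With theta_0 = psi_0 = 1 and psi_j the MA(infinity) weights, this gives
  gamma(k) - sum_i phi_i gamma(k-i) = c_k,
  c_k = sigma^2 * sum_{j=k..q} theta_j psi_{j-k}   (c_k = 0 for k > q),
using gamma(-m) = gamma(m).
psi-weights needed (psi_j = theta_j + sum_i phi_i psi_{j-i}):
  psi_1 = theta_1 + phi_1 = -0.148 + (-0.896) = -1.044
Right-hand sides:
  c_0 = sigma^2 (1 + theta_1 psi_1) = 4 * (1 + (-0.148)(-1.044)) = 4 * 1.154512 = 4.618048
  c_1 = sigma^2 theta_1 = 4 * (-0.148) = -0.592
  c_2 = 0
Equations for k = 0 and k = 1 (AR order 1):
  gamma(0) = phi_1 gamma(1) + c_0
  gamma(1) = phi_1 gamma(0) + c_1
Substituting the second into the first: gamma(0) (1 - phi_1^2) = c_0 + phi_1 c_1, so
  gamma(0) = (c_0 + phi_1 c_1) / (1 - phi_1^2) = (4.618048 + (-0.896)(-0.592)) / (1 - (-0.896)^2) = 5.14848 / 0.197184 = 26.110029.
Therefore gamma(0) = 26.1100 (to 4 decimal places).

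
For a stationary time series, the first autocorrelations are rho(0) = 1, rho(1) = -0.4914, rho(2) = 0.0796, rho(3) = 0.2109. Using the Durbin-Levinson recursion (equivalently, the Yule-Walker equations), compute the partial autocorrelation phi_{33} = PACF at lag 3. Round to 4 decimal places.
\phi_{33} = 0.2120

The PACF at lag k is phi_{kk}, the last component of the solution
to the Yule-Walker system G_k phi = r_k where
  (G_k)_{ij} = rho(|i - j|), (r_k)_i = rho(i), i,j = 1..k.
Equivalently, Durbin-Levinson gives phi_{kk} iteratively:
  phi_{11} = rho(1)
  phi_{kk} = [rho(k) - sum_{j=1..k-1} phi_{k-1,j} rho(k-j)]
            / [1 - sum_{j=1..k-1} phi_{k-1,j} rho(j)],
  phi_{k,j} = phi_{k-1,j} - phi_{kk} phi_{k-1,k-j},  j = 1..k-1.
Step k = 1:
  phi_11 = rho(1) = -0.4914.
Step k = 2:
  phi_22 = [rho(2) - phi_11 rho(1)] / [1 - phi_11 rho(1)] = [0.0796 - (-0.4914)(-0.4914)] / [1 - (-0.4914)(-0.4914)]
         = -0.16187396 / 0.75852604 = -0.213406.
  Update: phi_21 = phi_11 - phi_22 phi_11 = -0.4914 - (-0.213406)(-0.4914) = -0.596268.
Step k = 3:
  phi_33 = [rho(3) - phi_21 rho(2) - phi_22 rho(1)] / [1 - phi_21 rho(1) - phi_22 rho(2)]
    numerator   = 0.2109 - (-0.596268)(0.0796) - (-0.213406)(-0.4914) = 0.15349523
    denominator = 1 - (-0.596268)(-0.4914) - (-0.213406)(0.0796) = 0.72398118
  phi_33 = 0.15349523 / 0.72398118 = 0.212.
Therefore phi_{33} = 0.2120.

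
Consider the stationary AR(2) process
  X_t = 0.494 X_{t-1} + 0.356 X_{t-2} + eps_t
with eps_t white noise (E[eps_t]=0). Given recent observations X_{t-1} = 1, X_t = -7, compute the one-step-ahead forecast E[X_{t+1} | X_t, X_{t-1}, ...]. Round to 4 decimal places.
E[X_{t+1} \mid \mathcal F_t] = -3.1020

For an AR(p) model X_t = c + sum_i phi_i X_{t-i} + eps_t, the
one-step-ahead conditional mean is
  E[X_{t+1} | X_t, ...] = c + sum_i phi_i X_{t+1-i}.
Substitute known values:
  E[X_{t+1} | ...] = (0.494) * (-7) + (0.356) * (1)
                   = -3.1020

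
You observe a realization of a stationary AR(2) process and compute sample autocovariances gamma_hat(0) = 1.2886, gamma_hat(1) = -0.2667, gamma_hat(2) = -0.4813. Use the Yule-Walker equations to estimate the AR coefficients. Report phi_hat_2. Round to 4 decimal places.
\hat\phi_{2} = -0.4350

The Yule-Walker equations for an AR(p) process read, in matrix form,
  Gamma_p phi = r_p,   with   (Gamma_p)_{ij} = gamma(|i - j|),
                       (r_p)_i = gamma(i),   i,j = 1..p.
Substitute the sample gammas (Toeplitz matrix and right-hand side of size 2):
  Gamma_p = [[1.2886, -0.2667], [-0.2667, 1.2886]]
  r_p     = [-0.2667, -0.4813]
Written out:
  1.2886 phi_1 - 0.2667 phi_2 = -0.2667
  -0.2667 phi_1 + 1.2886 phi_2 = -0.4813
Solve by Cramer's rule:
  det = gamma(0)^2 - gamma(1)^2 = (1.2886)^2 - (-0.2667)^2 = 1.66048996 - 0.07112889 = 1.58936107
  phi_hat_1 = [gamma(1) gamma(0) - gamma(1) gamma(2)] / det = [(-0.2667)(1.2886) - (-0.2667)(-0.4813)] / 1.58936107 = -0.47203233 / 1.58936107 = -0.297
  phi_hat_2 = [gamma(0) gamma(2) - gamma(1)^2] / det = [(1.2886)(-0.4813) - (-0.2667)^2] / 1.58936107 = -0.69133207 / 1.58936107 = -0.435
So phi_hat = [-0.2970, -0.4350].
Therefore phi_hat_2 = -0.4350.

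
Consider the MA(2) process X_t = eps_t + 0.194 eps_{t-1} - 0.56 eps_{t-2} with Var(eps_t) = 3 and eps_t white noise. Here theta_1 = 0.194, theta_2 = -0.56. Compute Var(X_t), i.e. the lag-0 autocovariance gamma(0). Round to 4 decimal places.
\gamma(0) = 4.0537

For an MA(q) process X_t = eps_t + sum_i theta_i eps_{t-i} with
Var(eps_t) = sigma^2, the variance is
  gamma(0) = sigma^2 * (1 + sum_i theta_i^2).
  sum_i theta_i^2 = (0.194)^2 + (-0.56)^2 = 0.037636 + 0.3136 = 0.351236.
  gamma(0) = 3 * (1 + 0.351236) = 3 * 1.351236 = 4.053708, which rounds to 4.0537.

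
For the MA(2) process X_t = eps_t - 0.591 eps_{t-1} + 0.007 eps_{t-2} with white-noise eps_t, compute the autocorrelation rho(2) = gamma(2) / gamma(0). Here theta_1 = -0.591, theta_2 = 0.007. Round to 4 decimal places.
\rho(2) = 0.0052

For an MA(q) process with theta_0 = 1, the autocovariance is
  gamma(k) = sigma^2 * sum_{i=0..q-k} theta_i * theta_{i+k},
and rho(k) = gamma(k) / gamma(0). Sigma^2 cancels.
  numerator   = (1)*(0.007) = 0.007.
  denominator = (1)^2 + (-0.591)^2 + (0.007)^2 = 1.34933.
  rho(2) = 0.007 / 1.34933 = 0.0052.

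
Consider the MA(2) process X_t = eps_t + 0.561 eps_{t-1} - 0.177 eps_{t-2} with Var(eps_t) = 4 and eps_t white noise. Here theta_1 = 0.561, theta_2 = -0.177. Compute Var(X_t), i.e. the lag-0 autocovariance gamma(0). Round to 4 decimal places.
\gamma(0) = 5.3842

For an MA(q) process X_t = eps_t + sum_i theta_i eps_{t-i} with
Var(eps_t) = sigma^2, the variance is
  gamma(0) = sigma^2 * (1 + sum_i theta_i^2).
  sum_i theta_i^2 = (0.561)^2 + (-0.177)^2 = 0.314721 + 0.031329 = 0.34605.
  gamma(0) = 4 * (1 + 0.34605) = 4 * 1.34605 = 5.3842.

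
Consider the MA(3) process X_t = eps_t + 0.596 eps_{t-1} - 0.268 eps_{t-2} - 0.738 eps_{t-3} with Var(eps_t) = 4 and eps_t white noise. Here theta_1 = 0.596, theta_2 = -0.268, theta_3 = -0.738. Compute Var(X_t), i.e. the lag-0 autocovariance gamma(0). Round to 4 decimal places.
\gamma(0) = 7.8867

For an MA(q) process X_t = eps_t + sum_i theta_i eps_{t-i} with
Var(eps_t) = sigma^2, the variance is
  gamma(0) = sigma^2 * (1 + sum_i theta_i^2).
  sum_i theta_i^2 = (0.596)^2 + (-0.268)^2 + (-0.738)^2 = 0.355216 + 0.071824 + 0.544644 = 0.971684.
  gamma(0) = 4 * (1 + 0.971684) = 4 * 1.971684 = 7.886736, which rounds to 7.8867.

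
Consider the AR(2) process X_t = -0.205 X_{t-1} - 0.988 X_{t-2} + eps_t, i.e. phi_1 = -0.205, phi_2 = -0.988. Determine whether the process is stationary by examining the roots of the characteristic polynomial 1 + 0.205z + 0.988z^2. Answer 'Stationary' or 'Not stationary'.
\text{Stationary}

The AR(p) characteristic polynomial is P(z) = 1 + 0.205z + 0.988z^2.
Stationarity requires all roots to lie outside the unit circle, i.e. |z| > 1 for every root.
Set 1 + (0.205) z + (0.988) z^2 = 0, i.e. a z^2 + b z + c = 0 with a = 0.988, b = 0.205, c = 1.
Discriminant D = b^2 - 4ac = (0.205)^2 - 4*(0.988)*1 = 0.042025 - (3.952) = -3.909975.
D < 0, so the roots are the complex-conjugate pair z = (-b +/- i sqrt(-D)) / (2a) = -0.1037 +/- 1.0007i.
For a conjugate pair |z|^2 = z * conj(z) = (product of roots) = c/a = 1/(0.988) = 1.012146, so |z| = sqrt(1.012146) = 1.0061 for both roots.
Moduli of all roots: 1.0061, 1.0061.
All moduli strictly greater than 1? Yes.
Verdict: Stationary.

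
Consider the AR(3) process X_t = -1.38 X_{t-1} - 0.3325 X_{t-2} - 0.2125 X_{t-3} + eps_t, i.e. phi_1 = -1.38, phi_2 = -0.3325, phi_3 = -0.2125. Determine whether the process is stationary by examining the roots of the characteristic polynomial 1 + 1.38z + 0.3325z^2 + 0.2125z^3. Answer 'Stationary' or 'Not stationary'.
\text{Not stationary}

The AR(p) characteristic polynomial is P(z) = 1 + 1.38z + 0.3325z^2 + 0.2125z^3.
Stationarity requires all roots to lie outside the unit circle, i.e. |z| > 1 for every root.
Degree 3: look for a simple real root z0 first, then factor out (1 - z/z0) and solve the remaining quadratic.
Testing z0 = -0.8: P(-0.8) = 1 + (1.38)(-0.8) + (0.3325)(-0.8)^2 + (0.2125)(-0.8)^3
  = 1 + (-1.104) + (0.2128) + (-0.1088) = 0.  So z_0 = -0.8 is a root, |z_0| = 0.8.
Divide out the factor (1 + 1.25 z) = (1 - z/z0) (since 1/z0 = -1.25):
  P(z) = (1 + 1.25 z)(1 + (0.13) z + (0.17) z^2)
  [check: z-coef 0.13 - (-1.25) = 1.38; z^2-coef 0.17 - (-1.25)(0.13) = 0.3325; z^3-coef -(-1.25)(0.17) = 0.2125.]
Remaining roots from the quadratic factor 1 + (0.13) z + (0.17) z^2:
  Set 1 + (0.13) z + (0.17) z^2 = 0, i.e. a z^2 + b z + c = 0 with a = 0.17, b = 0.13, c = 1.
  Discriminant D = b^2 - 4ac = (0.13)^2 - 4*(0.17)*1 = 0.0169 - (0.68) = -0.6631.
  D < 0, so the roots are the complex-conjugate pair z = (-b +/- i sqrt(-D)) / (2a) = -0.3824 +/- 2.395i.
  For a conjugate pair |z|^2 = z * conj(z) = (product of roots) = c/a = 1/(0.17) = 5.882353, so |z| = sqrt(5.882353) = 2.4254 for both roots.
Moduli of all roots: 0.8000, 2.4254, 2.4254.
All moduli strictly greater than 1? No.
Verdict: Not stationary.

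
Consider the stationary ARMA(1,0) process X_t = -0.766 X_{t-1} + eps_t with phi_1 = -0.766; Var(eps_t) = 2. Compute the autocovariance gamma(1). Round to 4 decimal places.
\gamma(1) = -3.7073

Multiply the model equation by X_{t-k} and take expectations. With theta_0 = psi_0 = 1 and psi_j the MA(infinity) weights, this gives
  gamma(k) - sum_i phi_i gamma(k-i) = c_k,
  c_k = sigma^2 * sum_{j=k..q} theta_j psi_{j-k}   (c_k = 0 for k > q),
using gamma(-m) = gamma(m).
Pure AR (q = 0): c_0 = sigma^2 = 2, c_k = 0 for k >= 1.
Equations for k = 0 and k = 1 (AR order 1):
  gamma(0) = phi_1 gamma(1) + c_0
  gamma(1) = phi_1 gamma(0) + c_1
Substituting the second into the first: gamma(0) (1 - phi_1^2) = c_0 + phi_1 c_1, so
  gamma(0) = c_0 / (1 - phi_1^2) = 2 / (1 - (-0.766)^2) = 2 / 0.413244 = 4.839756.
  gamma(1) = phi_1 gamma(0) = (-0.766)(4.839756) = -3.707253.
Therefore gamma(1) = -3.7073 (to 4 decimal places).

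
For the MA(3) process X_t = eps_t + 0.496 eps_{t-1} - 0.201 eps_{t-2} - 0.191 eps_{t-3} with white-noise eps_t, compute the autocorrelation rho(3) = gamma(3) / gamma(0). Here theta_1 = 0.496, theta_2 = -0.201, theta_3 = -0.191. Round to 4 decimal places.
\rho(3) = -0.1444

For an MA(q) process with theta_0 = 1, the autocovariance is
  gamma(k) = sigma^2 * sum_{i=0..q-k} theta_i * theta_{i+k},
and rho(k) = gamma(k) / gamma(0). Sigma^2 cancels.
  numerator   = (1)*(-0.191) = -0.191.
  denominator = (1)^2 + (0.496)^2 + (-0.201)^2 + (-0.191)^2 = 1.322898.
  rho(3) = -0.191 / 1.322898 = -0.1444.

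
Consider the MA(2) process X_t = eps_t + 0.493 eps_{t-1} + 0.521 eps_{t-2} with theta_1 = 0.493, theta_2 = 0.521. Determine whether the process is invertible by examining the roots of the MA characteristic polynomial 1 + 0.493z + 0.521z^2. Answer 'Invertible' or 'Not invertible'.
\text{Invertible}

The MA(q) characteristic polynomial is P(z) = 1 + 0.493z + 0.521z^2.
Invertibility requires all roots to lie outside the unit circle, i.e. |z| > 1 for every root.
Set 1 + (0.493) z + (0.521) z^2 = 0, i.e. a z^2 + b z + c = 0 with a = 0.521, b = 0.493, c = 1.
Discriminant D = b^2 - 4ac = (0.493)^2 - 4*(0.521)*1 = 0.243049 - (2.084) = -1.840951.
D < 0, so the roots are the complex-conjugate pair z = (-b +/- i sqrt(-D)) / (2a) = -0.4731 +/- 1.3021i.
For a conjugate pair |z|^2 = z * conj(z) = (product of roots) = c/a = 1/(0.521) = 1.919386, so |z| = sqrt(1.919386) = 1.3854 for both roots.
Moduli of all roots: 1.3854, 1.3854.
All moduli strictly greater than 1? Yes.
Verdict: Invertible.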